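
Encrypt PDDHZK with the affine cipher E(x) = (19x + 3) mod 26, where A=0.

P(15): 19·15+3=288≡2 → C
D(3): 19·3+3=60≡8 → I
D(3): 19·3+3=60≡8 → I
H(7): 19·7+3=136≡6 → G
Z(25): 19·25+3=478≡10 → K
K(10): 19·10+3=193≡11 → L

CIIGKL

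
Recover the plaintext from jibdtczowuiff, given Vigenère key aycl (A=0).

jkzstexdwwguf

Repeat the key across the ciphertext: ayclayclaycla
j(9)−a(0): 9 → j
i(8)−y(24): -16≡10 → k
b(1)−c(2): -1≡25 → z
d(3)−l(11): -8≡18 → s
t(19)−a(0): 19 → t
c(2)−y(24): -22≡4 → e
z(25)−c(2): 23 → x
o(14)−l(11): 3 → d
w(22)−a(0): 22 → w
u(20)−y(24): -4≡22 → w
i(8)−c(2): 6 → g
f(5)−l(11): -6≡20 → u
f(5)−a(0): 5 → f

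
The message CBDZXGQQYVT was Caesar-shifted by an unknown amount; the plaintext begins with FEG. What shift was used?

From the crib: C(2)−F(5)=-3≡23, so the shift is 23.

23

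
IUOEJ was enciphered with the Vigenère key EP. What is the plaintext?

EFKPF

Repeat the key across the ciphertext: EPEPE
I(8)−E(4): 4 → E
U(20)−P(15): 5 → F
O(14)−E(4): 10 → K
E(4)−P(15): -11≡15 → P
J(9)−E(4): 5 → F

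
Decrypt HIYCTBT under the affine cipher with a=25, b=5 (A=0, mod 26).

The inverse of 25 mod 26 is 25, since 25·25=625≡1. Apply D(y)=25·(y−5) mod 26:
H(7): 25·(7−5)=50≡24 → Y
I(8): 25·(8−5)=75≡23 → X
Y(24): 25·(24−5)=475≡7 → H
C(2): 25·(2−5)=-75≡3 → D
T(19): 25·(19−5)=350≡12 → M
B(1): 25·(1−5)=-100≡4 → E
T(19): 25·(19−5)=350≡12 → M

YXHDMEM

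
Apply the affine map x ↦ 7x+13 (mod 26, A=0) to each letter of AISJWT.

A(0): 7·0+13=13 → N
I(8): 7·8+13=69≡17 → R
S(18): 7·18+13=139≡9 → J
J(9): 7·9+13=76≡24 → Y
W(22): 7·22+13=167≡11 → L
T(19): 7·19+13=146≡16 → Q

NRJYLQ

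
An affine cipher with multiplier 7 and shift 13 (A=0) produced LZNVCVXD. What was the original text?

The inverse of 7 mod 26 is 15, since 7·15=105≡1. Apply D(y)=15·(y−13) mod 26:
L(11): 15·(11−13)=-30≡22 → W
Z(25): 15·(25−13)=180≡24 → Y
N(13): 15·(13−13)=0 → A
V(21): 15·(21−13)=120≡16 → Q
C(2): 15·(2−13)=-165≡17 → R
V(21): 15·(21−13)=120≡16 → Q
X(23): 15·(23−13)=150≡20 → U
D(3): 15·(3−13)=-150≡6 → G

WYAQRQUG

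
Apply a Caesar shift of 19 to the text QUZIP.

Q(16): 16+19=35≡9 → J
U(20): 20+19=39≡13 → N
Z(25): 25+19=44≡18 → S
I(8): 8+19=27≡1 → B
P(15): 15+19=34≡8 → I

JNSBI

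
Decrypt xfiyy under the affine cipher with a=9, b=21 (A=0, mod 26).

The inverse of 9 mod 26 is 3, since 9·3=27≡1. Apply D(y)=3·(y−21) mod 26:
x(23): 3·(23−21)=6 → g
f(5): 3·(5−21)=-48≡4 → e
i(8): 3·(8−21)=-39≡13 → n
y(24): 3·(24−21)=9 → j
y(24): 3·(24−21)=9 → j

genjj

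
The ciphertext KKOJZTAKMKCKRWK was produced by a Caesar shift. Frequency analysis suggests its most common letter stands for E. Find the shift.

6

The most frequent ciphertext letter is K (appears 6 times).
K is position 10; E is position 4.
Shift = 6.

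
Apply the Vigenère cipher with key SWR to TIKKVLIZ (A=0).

LEBCRCAV

Repeat the key across the message: SWRSWRSW
T(19)+S(18): 37≡11 → L
I(8)+W(22): 30≡4 → E
K(10)+R(17): 27≡1 → B
K(10)+S(18): 28≡2 → C
V(21)+W(22): 43≡17 → R
L(11)+R(17): 28≡2 → C
I(8)+S(18): 26≡0 → A
Z(25)+W(22): 47≡21 → V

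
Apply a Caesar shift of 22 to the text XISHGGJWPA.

TEODCCFSLW

X(23): 23+22=45≡19 → T
I(8): 8+22=30≡4 → E
S(18): 18+22=40≡14 → O
H(7): 7+22=29≡3 → D
G(6): 6+22=28≡2 → C
G(6): 6+22=28≡2 → C
J(9): 9+22=31≡5 → F
W(22): 22+22=44≡18 → S
P(15): 15+22=37≡11 → L
A(0): 0+22=22 → W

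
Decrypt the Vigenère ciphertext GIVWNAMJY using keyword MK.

UYJMBQAZM

Repeat the key across the ciphertext: MKMKMKMKM
G(6)−M(12): -6≡20 → U
I(8)−K(10): -2≡24 → Y
V(21)−M(12): 9 → J
W(22)−K(10): 12 → M
N(13)−M(12): 1 → B
A(0)−K(10): -10≡16 → Q
M(12)−M(12): 0 → A
J(9)−K(10): -1≡25 → Z
Y(24)−M(12): 12 → M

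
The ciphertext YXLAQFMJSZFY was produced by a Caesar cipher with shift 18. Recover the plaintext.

Y(24): 24−18=6 → G
X(23): 23−18=5 → F
L(11): 11−18=-7≡19 → T
A(0): 0−18=-18≡8 → I
Q(16): 16−18=-2≡24 → Y
F(5): 5−18=-13≡13 → N
M(12): 12−18=-6≡20 → U
J(9): 9−18=-9≡17 → R
S(18): 18−18=0 → A
Z(25): 25−18=7 → H
F(5): 5−18=-13≡13 → N
Y(24): 24−18=6 → G

GFTIYNURAHNG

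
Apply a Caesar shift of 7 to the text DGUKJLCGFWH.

KNBRQSJNMDO

D(3): 3+7=10 → K
G(6): 6+7=13 → N
U(20): 20+7=27≡1 → B
K(10): 10+7=17 → R
J(9): 9+7=16 → Q
L(11): 11+7=18 → S
C(2): 2+7=9 → J
G(6): 6+7=13 → N
F(5): 5+7=12 → M
W(22): 22+7=29≡3 → D
H(7): 7+7=14 → O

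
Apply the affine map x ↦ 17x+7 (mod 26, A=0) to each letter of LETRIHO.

L(11): 17·11+7=194≡12 → M
E(4): 17·4+7=75≡23 → X
T(19): 17·19+7=330≡18 → S
R(17): 17·17+7=296≡10 → K
I(8): 17·8+7=143≡13 → N
H(7): 17·7+7=126≡22 → W
O(14): 17·14+7=245≡11 → L

MXSKNWL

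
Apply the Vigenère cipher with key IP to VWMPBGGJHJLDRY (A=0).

Repeat the key across the message: IPIPIPIPIPIPIP
V(21)+I(8): 29≡3 → D
W(22)+P(15): 37≡11 → L
M(12)+I(8): 20 → U
P(15)+P(15): 30≡4 → E
B(1)+I(8): 9 → J
G(6)+P(15): 21 → V
G(6)+I(8): 14 → O
J(9)+P(15): 24 → Y
H(7)+I(8): 15 → P
J(9)+P(15): 24 → Y
L(11)+I(8): 19 → T
D(3)+P(15): 18 → S
R(17)+I(8): 25 → Z
Y(24)+P(15): 39≡13 → N

DLUEJVOYPYTSZN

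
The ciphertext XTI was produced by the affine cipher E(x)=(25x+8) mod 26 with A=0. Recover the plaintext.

LPA

The inverse of 25 mod 26 is 25, since 25·25=625≡1. Apply D(y)=25·(y−8) mod 26:
X(23): 25·(23−8)=375≡11 → L
T(19): 25·(19−8)=275≡15 → P
I(8): 25·(8−8)=0 → A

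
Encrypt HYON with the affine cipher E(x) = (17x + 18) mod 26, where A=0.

HKWF

H(7): 17·7+18=137≡7 → H
Y(24): 17·24+18=426≡10 → K
O(14): 17·14+18=256≡22 → W
N(13): 17·13+18=239≡5 → F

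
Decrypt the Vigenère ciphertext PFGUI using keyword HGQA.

Repeat the key across the ciphertext: HGQAH
P(15)−H(7): 8 → I
F(5)−G(6): -1≡25 → Z
G(6)−Q(16): -10≡16 → Q
U(20)−A(0): 20 → U
I(8)−H(7): 1 → B

IZQUB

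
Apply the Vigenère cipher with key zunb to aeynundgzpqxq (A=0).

Repeat the key across the message: zunbzunbzunbz
a(0)+z(25): 25 → z
e(4)+u(20): 24 → y
y(24)+n(13): 37≡11 → l
n(13)+b(1): 14 → o
u(20)+z(25): 45≡19 → t
n(13)+u(20): 33≡7 → h
d(3)+n(13): 16 → q
g(6)+b(1): 7 → h
z(25)+z(25): 50≡24 → y
p(15)+u(20): 35≡9 → j
q(16)+n(13): 29≡3 → d
x(23)+b(1): 24 → y
q(16)+z(25): 41≡15 → p

zylothqhyjdyp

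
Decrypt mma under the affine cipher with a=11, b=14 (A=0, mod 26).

The inverse of 11 mod 26 is 19, since 11·19=209≡1. Apply D(y)=19·(y−14) mod 26:
m(12): 19·(12−14)=-38≡14 → o
m(12): 19·(12−14)=-38≡14 → o
a(0): 19·(0−14)=-266≡20 → u

oou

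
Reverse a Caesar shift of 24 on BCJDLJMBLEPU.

B(1): 1−24=-23≡3 → D
C(2): 2−24=-22≡4 → E
J(9): 9−24=-15≡11 → L
D(3): 3−24=-21≡5 → F
L(11): 11−24=-13≡13 → N
J(9): 9−24=-15≡11 → L
M(12): 12−24=-12≡14 → O
B(1): 1−24=-23≡3 → D
L(11): 11−24=-13≡13 → N
E(4): 4−24=-20≡6 → G
P(15): 15−24=-9≡17 → R
U(20): 20−24=-4≡22 → W

DELFNLODNGRW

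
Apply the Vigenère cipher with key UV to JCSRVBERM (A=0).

Repeat the key across the message: UVUVUVUVU
J(9)+U(20): 29≡3 → D
C(2)+V(21): 23 → X
S(18)+U(20): 38≡12 → M
R(17)+V(21): 38≡12 → M
V(21)+U(20): 41≡15 → P
B(1)+V(21): 22 → W
E(4)+U(20): 24 → Y
R(17)+V(21): 38≡12 → M
M(12)+U(20): 32≡6 → G

DXMMPWYMG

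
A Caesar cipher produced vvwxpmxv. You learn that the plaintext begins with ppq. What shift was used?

6

From the crib: v(21)−p(15)=6, so the shift is 6.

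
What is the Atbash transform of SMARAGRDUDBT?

S(18) → H(7)
M(12) → N(13)
A(0) → Z(25)
R(17) → I(8)
A(0) → Z(25)
G(6) → T(19)
R(17) → I(8)
D(3) → W(22)
U(20) → F(5)
D(3) → W(22)
B(1) → Y(24)
T(19) → G(6)

HNZIZTIWFWYG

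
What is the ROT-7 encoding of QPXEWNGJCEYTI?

XWELDUNQJLFAP

Q(16): 16+7=23 → X
P(15): 15+7=22 → W
X(23): 23+7=30≡4 → E
E(4): 4+7=11 → L
W(22): 22+7=29≡3 → D
N(13): 13+7=20 → U
G(6): 6+7=13 → N
J(9): 9+7=16 → Q
C(2): 2+7=9 → J
E(4): 4+7=11 → L
Y(24): 24+7=31≡5 → F
T(19): 19+7=26≡0 → A
I(8): 8+7=15 → P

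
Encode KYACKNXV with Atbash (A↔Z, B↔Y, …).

K(10) → P(15)
Y(24) → B(1)
A(0) → Z(25)
C(2) → X(23)
K(10) → P(15)
N(13) → M(12)
X(23) → C(2)
V(21) → E(4)

PBZXPMCE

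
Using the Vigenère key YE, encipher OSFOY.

MWDSW

Repeat the key across the message: YEYEY
O(14)+Y(24): 38≡12 → M
S(18)+E(4): 22 → W
F(5)+Y(24): 29≡3 → D
O(14)+E(4): 18 → S
Y(24)+Y(24): 48≡22 → W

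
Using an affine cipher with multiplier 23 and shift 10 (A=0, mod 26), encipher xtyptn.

x(23): 23·23+10=539≡19 → t
t(19): 23·19+10=447≡5 → f
y(24): 23·24+10=562≡16 → q
p(15): 23·15+10=355≡17 → r
t(19): 23·19+10=447≡5 → f
n(13): 23·13+10=309≡23 → x

tfqrfx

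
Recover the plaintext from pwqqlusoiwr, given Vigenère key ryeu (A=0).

yymwuwouryn

Repeat the key across the ciphertext: ryeuryeurye
p(15)−r(17): -2≡24 → y
w(22)−y(24): -2≡24 → y
q(16)−e(4): 12 → m
q(16)−u(20): -4≡22 → w
l(11)−r(17): -6≡20 → u
u(20)−y(24): -4≡22 → w
s(18)−e(4): 14 → o
o(14)−u(20): -6≡20 → u
i(8)−r(17): -9≡17 → r
w(22)−y(24): -2≡24 → y
r(17)−e(4): 13 → n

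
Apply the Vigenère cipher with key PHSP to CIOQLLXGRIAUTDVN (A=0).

Repeat the key across the message: PHSPPHSPPHSPPHSP
C(2)+P(15): 17 → R
I(8)+H(7): 15 → P
O(14)+S(18): 32≡6 → G
Q(16)+P(15): 31≡5 → F
L(11)+P(15): 26≡0 → A
L(11)+H(7): 18 → S
X(23)+S(18): 41≡15 → P
G(6)+P(15): 21 → V
R(17)+P(15): 32≡6 → G
I(8)+H(7): 15 → P
A(0)+S(18): 18 → S
U(20)+P(15): 35≡9 → J
T(19)+P(15): 34≡8 → I
D(3)+H(7): 10 → K
V(21)+S(18): 39≡13 → N
N(13)+P(15): 28≡2 → C

RPGFASPVGPSJIKNC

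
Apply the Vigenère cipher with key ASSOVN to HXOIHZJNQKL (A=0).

Repeat the key across the message: ASSOVNASSOV
H(7)+A(0): 7 → H
X(23)+S(18): 41≡15 → P
O(14)+S(18): 32≡6 → G
I(8)+O(14): 22 → W
H(7)+V(21): 28≡2 → C
Z(25)+N(13): 38≡12 → M
J(9)+A(0): 9 → J
N(13)+S(18): 31≡5 → F
Q(16)+S(18): 34≡8 → I
K(10)+O(14): 24 → Y
L(11)+V(21): 32≡6 → G

HPGWCMJFIYG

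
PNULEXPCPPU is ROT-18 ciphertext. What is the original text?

P(15): 15−18=-3≡23 → X
N(13): 13−18=-5≡21 → V
U(20): 20−18=2 → C
L(11): 11−18=-7≡19 → T
E(4): 4−18=-14≡12 → M
X(23): 23−18=5 → F
P(15): 15−18=-3≡23 → X
C(2): 2−18=-16≡10 → K
P(15): 15−18=-3≡23 → X
P(15): 15−18=-3≡23 → X
U(20): 20−18=2 → C

XVCTMFXKXXC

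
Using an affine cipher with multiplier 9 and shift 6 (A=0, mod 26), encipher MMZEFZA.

M(12): 9·12+6=114≡10 → K
M(12): 9·12+6=114≡10 → K
Z(25): 9·25+6=231≡23 → X
E(4): 9·4+6=42≡16 → Q
F(5): 9·5+6=51≡25 → Z
Z(25): 9·25+6=231≡23 → X
A(0): 9·0+6=6 → G

KKXQZXG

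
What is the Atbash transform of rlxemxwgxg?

iocvncdtct

r(17) → i(8)
l(11) → o(14)
x(23) → c(2)
e(4) → v(21)
m(12) → n(13)
x(23) → c(2)
w(22) → d(3)
g(6) → t(19)
x(23) → c(2)
g(6) → t(19)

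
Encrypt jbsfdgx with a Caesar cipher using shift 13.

j(9): 9+13=22 → w
b(1): 1+13=14 → o
s(18): 18+13=31≡5 → f
f(5): 5+13=18 → s
d(3): 3+13=16 → q
g(6): 6+13=19 → t
x(23): 23+13=36≡10 → k

wofsqtk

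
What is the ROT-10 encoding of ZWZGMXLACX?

Z(25): 25+10=35≡9 → J
W(22): 22+10=32≡6 → G
Z(25): 25+10=35≡9 → J
G(6): 6+10=16 → Q
M(12): 12+10=22 → W
X(23): 23+10=33≡7 → H
L(11): 11+10=21 → V
A(0): 0+10=10 → K
C(2): 2+10=12 → M
X(23): 23+10=33≡7 → H

JGJQWHVKMH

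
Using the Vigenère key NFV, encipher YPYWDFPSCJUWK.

LUTJIACXXWZRX

Repeat the key across the message: NFVNFVNFVNFVN
Y(24)+N(13): 37≡11 → L
P(15)+F(5): 20 → U
Y(24)+V(21): 45≡19 → T
W(22)+N(13): 35≡9 → J
D(3)+F(5): 8 → I
F(5)+V(21): 26≡0 → A
P(15)+N(13): 28≡2 → C
S(18)+F(5): 23 → X
C(2)+V(21): 23 → X
J(9)+N(13): 22 → W
U(20)+F(5): 25 → Z
W(22)+V(21): 43≡17 → R
K(10)+N(13): 23 → X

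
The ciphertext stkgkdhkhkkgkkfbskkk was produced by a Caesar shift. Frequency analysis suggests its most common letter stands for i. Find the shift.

The most frequent ciphertext letter is k (appears 10 times).
k is position 10; i is position 8.
Shift = 2.

2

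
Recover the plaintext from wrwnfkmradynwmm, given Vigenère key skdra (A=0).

ehtwfscojdgdtvm

Repeat the key across the ciphertext: skdraskdraskdra
w(22)−s(18): 4 → e
r(17)−k(10): 7 → h
w(22)−d(3): 19 → t
n(13)−r(17): -4≡22 → w
f(5)−a(0): 5 → f
k(10)−s(18): -8≡18 → s
m(12)−k(10): 2 → c
r(17)−d(3): 14 → o
a(0)−r(17): -17≡9 → j
d(3)−a(0): 3 → d
y(24)−s(18): 6 → g
n(13)−k(10): 3 → d
w(22)−d(3): 19 → t
m(12)−r(17): -5≡21 → v
m(12)−a(0): 12 → m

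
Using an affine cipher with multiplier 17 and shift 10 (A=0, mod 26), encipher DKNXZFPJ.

JYXLTRFH

D(3): 17·3+10=61≡9 → J
K(10): 17·10+10=180≡24 → Y
N(13): 17·13+10=231≡23 → X
X(23): 17·23+10=401≡11 → L
Z(25): 17·25+10=435≡19 → T
F(5): 17·5+10=95≡17 → R
P(15): 17·15+10=265≡5 → F
J(9): 17·9+10=163≡7 → H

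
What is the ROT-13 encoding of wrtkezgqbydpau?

jegxrmtdolqcnh

w(22): 22+13=35≡9 → j
r(17): 17+13=30≡4 → e
t(19): 19+13=32≡6 → g
k(10): 10+13=23 → x
e(4): 4+13=17 → r
z(25): 25+13=38≡12 → m
g(6): 6+13=19 → t
q(16): 16+13=29≡3 → d
b(1): 1+13=14 → o
y(24): 24+13=37≡11 → l
d(3): 3+13=16 → q
p(15): 15+13=28≡2 → c
a(0): 0+13=13 → n
u(20): 20+13=33≡7 → h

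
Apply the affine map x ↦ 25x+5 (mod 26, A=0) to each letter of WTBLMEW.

W(22): 25·22+5=555≡9 → J
T(19): 25·19+5=480≡12 → M
B(1): 25·1+5=30≡4 → E
L(11): 25·11+5=280≡20 → U
M(12): 25·12+5=305≡19 → T
E(4): 25·4+5=105≡1 → B
W(22): 25·22+5=555≡9 → J

JMEUTBJ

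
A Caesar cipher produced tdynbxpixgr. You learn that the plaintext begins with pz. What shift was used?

4

From the crib: t(19)−p(15)=4, so the shift is 4.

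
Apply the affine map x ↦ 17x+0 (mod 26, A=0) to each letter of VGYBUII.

TYSRCGG

V(21): 17·21+0=357≡19 → T
G(6): 17·6+0=102≡24 → Y
Y(24): 17·24+0=408≡18 → S
B(1): 17·1+0=17 → R
U(20): 17·20+0=340≡2 → C
I(8): 17·8+0=136≡6 → G
I(8): 17·8+0=136≡6 → G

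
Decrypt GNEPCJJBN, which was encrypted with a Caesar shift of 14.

SZQBOVVNZ

G(6): 6−14=-8≡18 → S
N(13): 13−14=-1≡25 → Z
E(4): 4−14=-10≡16 → Q
P(15): 15−14=1 → B
C(2): 2−14=-12≡14 → O
J(9): 9−14=-5≡21 → V
J(9): 9−14=-5≡21 → V
B(1): 1−14=-13≡13 → N
N(13): 13−14=-1≡25 → Z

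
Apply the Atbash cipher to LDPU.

L(11) → O(14)
D(3) → W(22)
P(15) → K(10)
U(20) → F(5)

OWKF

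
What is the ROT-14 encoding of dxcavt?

d(3): 3+14=17 → r
x(23): 23+14=37≡11 → l
c(2): 2+14=16 → q
a(0): 0+14=14 → o
v(21): 21+14=35≡9 → j
t(19): 19+14=33≡7 → h

rlqojh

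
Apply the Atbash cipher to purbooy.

p(15) → k(10)
u(20) → f(5)
r(17) → i(8)
b(1) → y(24)
o(14) → l(11)
o(14) → l(11)
y(24) → b(1)

kfiyllb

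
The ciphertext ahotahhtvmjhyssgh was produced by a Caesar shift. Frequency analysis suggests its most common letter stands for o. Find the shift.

The most frequent ciphertext letter is h (appears 5 times).
h is position 7; o is position 14.
Shift = -7≡19.

19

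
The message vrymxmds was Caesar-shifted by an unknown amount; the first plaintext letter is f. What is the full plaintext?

fbiwhwnc

From the crib: v(21)−f(5)=16, so the shift is 16.
Subtract 16 from each ciphertext letter:
v(21): 21−16=5 → f
r(17): 17−16=1 → b
y(24): 24−16=8 → i
m(12): 12−16=-4≡22 → w
x(23): 23−16=7 → h
m(12): 12−16=-4≡22 → w
d(3): 3−16=-13≡13 → n
s(18): 18−16=2 → c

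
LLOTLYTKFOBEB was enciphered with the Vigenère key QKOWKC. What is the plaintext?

Repeat the key across the ciphertext: QKOWKCQKOWKCQ
L(11)−Q(16): -5≡21 → V
L(11)−K(10): 1 → B
O(14)−O(14): 0 → A
T(19)−W(22): -3≡23 → X
L(11)−K(10): 1 → B
Y(24)−C(2): 22 → W
T(19)−Q(16): 3 → D
K(10)−K(10): 0 → A
F(5)−O(14): -9≡17 → R
O(14)−W(22): -8≡18 → S
B(1)−K(10): -9≡17 → R
E(4)−C(2): 2 → C
B(1)−Q(16): -15≡11 → L

VBAXBWDARSRCL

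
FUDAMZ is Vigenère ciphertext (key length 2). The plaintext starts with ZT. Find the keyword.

GB

Subtract each crib letter from the matching ciphertext letter (mod 26):
F(5)−Z(25)=-20≡6 → G
U(20)−T(19)=1 → B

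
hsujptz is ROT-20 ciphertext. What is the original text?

h(7): 7−20=-13≡13 → n
s(18): 18−20=-2≡24 → y
u(20): 20−20=0 → a
j(9): 9−20=-11≡15 → p
p(15): 15−20=-5≡21 → v
t(19): 19−20=-1≡25 → z
z(25): 25−20=5 → f

nyapvzf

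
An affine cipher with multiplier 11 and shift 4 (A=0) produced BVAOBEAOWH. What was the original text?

The inverse of 11 mod 26 is 19, since 11·19=209≡1. Apply D(y)=19·(y−4) mod 26:
B(1): 19·(1−4)=-57≡21 → V
V(21): 19·(21−4)=323≡11 → L
A(0): 19·(0−4)=-76≡2 → C
O(14): 19·(14−4)=190≡8 → I
B(1): 19·(1−4)=-57≡21 → V
E(4): 19·(4−4)=0 → A
A(0): 19·(0−4)=-76≡2 → C
O(14): 19·(14−4)=190≡8 → I
W(22): 19·(22−4)=342≡4 → E
H(7): 19·(7−4)=57≡5 → F

VLCIVACIEF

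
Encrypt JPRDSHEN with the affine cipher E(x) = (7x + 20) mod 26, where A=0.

FVJPQRWH

J(9): 7·9+20=83≡5 → F
P(15): 7·15+20=125≡21 → V
R(17): 7·17+20=139≡9 → J
D(3): 7·3+20=41≡15 → P
S(18): 7·18+20=146≡16 → Q
H(7): 7·7+20=69≡17 → R
E(4): 7·4+20=48≡22 → W
N(13): 7·13+20=111≡7 → H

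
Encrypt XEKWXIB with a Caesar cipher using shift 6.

DKQCDOH

X(23): 23+6=29≡3 → D
E(4): 4+6=10 → K
K(10): 10+6=16 → Q
W(22): 22+6=28≡2 → C
X(23): 23+6=29≡3 → D
I(8): 8+6=14 → O
B(1): 1+6=7 → H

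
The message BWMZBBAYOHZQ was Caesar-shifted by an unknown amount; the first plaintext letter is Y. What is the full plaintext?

YTJWYYXVLEWN

From the crib: B(1)−Y(24)=-23≡3, so the shift is 3.
Subtract 3 from each ciphertext letter:
B(1): 1−3=-2≡24 → Y
W(22): 22−3=19 → T
M(12): 12−3=9 → J
Z(25): 25−3=22 → W
B(1): 1−3=-2≡24 → Y
B(1): 1−3=-2≡24 → Y
A(0): 0−3=-3≡23 → X
Y(24): 24−3=21 → V
O(14): 14−3=11 → L
H(7): 7−3=4 → E
Z(25): 25−3=22 → W
Q(16): 16−3=13 → N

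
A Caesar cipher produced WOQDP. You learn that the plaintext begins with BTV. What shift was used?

From the crib: W(22)−B(1)=21, so the shift is 21.

21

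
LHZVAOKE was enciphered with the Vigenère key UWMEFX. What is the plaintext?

Repeat the key across the ciphertext: UWMEFXUW
L(11)−U(20): -9≡17 → R
H(7)−W(22): -15≡11 → L
Z(25)−M(12): 13 → N
V(21)−E(4): 17 → R
A(0)−F(5): -5≡21 → V
O(14)−X(23): -9≡17 → R
K(10)−U(20): -10≡16 → Q
E(4)−W(22): -18≡8 → I

RLNRVRQI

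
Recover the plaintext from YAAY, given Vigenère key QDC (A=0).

IXYI

Repeat the key across the ciphertext: QDCQ
Y(24)−Q(16): 8 → I
A(0)−D(3): -3≡23 → X
A(0)−C(2): -2≡24 → Y
Y(24)−Q(16): 8 → I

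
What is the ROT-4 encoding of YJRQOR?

CNVUSV

Y(24): 24+4=28≡2 → C
J(9): 9+4=13 → N
R(17): 17+4=21 → V
Q(16): 16+4=20 → U
O(14): 14+4=18 → S
R(17): 17+4=21 → V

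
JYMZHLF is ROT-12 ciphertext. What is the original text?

XMANVZT

J(9): 9−12=-3≡23 → X
Y(24): 24−12=12 → M
M(12): 12−12=0 → A
Z(25): 25−12=13 → N
H(7): 7−12=-5≡21 → V
L(11): 11−12=-1≡25 → Z
F(5): 5−12=-7≡19 → T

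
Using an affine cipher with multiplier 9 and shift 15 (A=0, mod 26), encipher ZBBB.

Z(25): 9·25+15=240≡6 → G
B(1): 9·1+15=24 → Y
B(1): 9·1+15=24 → Y
B(1): 9·1+15=24 → Y

GYYY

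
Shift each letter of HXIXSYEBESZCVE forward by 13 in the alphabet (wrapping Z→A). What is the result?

UKVKFLRORFMPIR

H(7): 7+13=20 → U
X(23): 23+13=36≡10 → K
I(8): 8+13=21 → V
X(23): 23+13=36≡10 → K
S(18): 18+13=31≡5 → F
Y(24): 24+13=37≡11 → L
E(4): 4+13=17 → R
B(1): 1+13=14 → O
E(4): 4+13=17 → R
S(18): 18+13=31≡5 → F
Z(25): 25+13=38≡12 → M
C(2): 2+13=15 → P
V(21): 21+13=34≡8 → I
E(4): 4+13=17 → R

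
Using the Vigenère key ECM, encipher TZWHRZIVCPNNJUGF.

XBILTLMXOTPZNWSJ

Repeat the key across the message: ECMECMECMECMECME
T(19)+E(4): 23 → X
Z(25)+C(2): 27≡1 → B
W(22)+M(12): 34≡8 → I
H(7)+E(4): 11 → L
R(17)+C(2): 19 → T
Z(25)+M(12): 37≡11 → L
I(8)+E(4): 12 → M
V(21)+C(2): 23 → X
C(2)+M(12): 14 → O
P(15)+E(4): 19 → T
N(13)+C(2): 15 → P
N(13)+M(12): 25 → Z
J(9)+E(4): 13 → N
U(20)+C(2): 22 → W
G(6)+M(12): 18 → S
F(5)+E(4): 9 → J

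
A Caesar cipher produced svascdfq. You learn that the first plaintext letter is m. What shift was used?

6

From the crib: s(18)−m(12)=6, so the shift is 6.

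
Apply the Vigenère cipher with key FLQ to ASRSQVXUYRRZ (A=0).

Repeat the key across the message: FLQFLQFLQFLQ
A(0)+F(5): 5 → F
S(18)+L(11): 29≡3 → D
R(17)+Q(16): 33≡7 → H
S(18)+F(5): 23 → X
Q(16)+L(11): 27≡1 → B
V(21)+Q(16): 37≡11 → L
X(23)+F(5): 28≡2 → C
U(20)+L(11): 31≡5 → F
Y(24)+Q(16): 40≡14 → O
R(17)+F(5): 22 → W
R(17)+L(11): 28≡2 → C
Z(25)+Q(16): 41≡15 → P

FDHXBLCFOWCP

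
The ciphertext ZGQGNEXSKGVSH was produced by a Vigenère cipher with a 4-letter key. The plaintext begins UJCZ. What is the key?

FXOH

Subtract each crib letter from the matching ciphertext letter (mod 26):
Z(25)−U(20)=5 → F
G(6)−J(9)=-3≡23 → X
Q(16)−C(2)=14 → O
G(6)−Z(25)=-19≡7 → H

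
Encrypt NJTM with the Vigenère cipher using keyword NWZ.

Repeat the key across the message: NWZN
N(13)+N(13): 26≡0 → A
J(9)+W(22): 31≡5 → F
T(19)+Z(25): 44≡18 → S
M(12)+N(13): 25 → Z

AFSZ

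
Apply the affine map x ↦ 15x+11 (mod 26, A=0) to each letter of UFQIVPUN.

U(20): 15·20+11=311≡25 → Z
F(5): 15·5+11=86≡8 → I
Q(16): 15·16+11=251≡17 → R
I(8): 15·8+11=131≡1 → B
V(21): 15·21+11=326≡14 → O
P(15): 15·15+11=236≡2 → C
U(20): 15·20+11=311≡25 → Z
N(13): 15·13+11=206≡24 → Y

ZIRBOCZY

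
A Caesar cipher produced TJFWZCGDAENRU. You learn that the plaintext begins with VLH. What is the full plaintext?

VLHYBEIFCGPTW

From the crib: T(19)−V(21)=-2≡24, so the shift is 24.
Subtract 24 from each ciphertext letter:
T(19): 19−24=-5≡21 → V
J(9): 9−24=-15≡11 → L
F(5): 5−24=-19≡7 → H
W(22): 22−24=-2≡24 → Y
Z(25): 25−24=1 → B
C(2): 2−24=-22≡4 → E
G(6): 6−24=-18≡8 → I
D(3): 3−24=-21≡5 → F
A(0): 0−24=-24≡2 → C
E(4): 4−24=-20≡6 → G
N(13): 13−24=-11≡15 → P
R(17): 17−24=-7≡19 → T
U(20): 20−24=-4≡22 → W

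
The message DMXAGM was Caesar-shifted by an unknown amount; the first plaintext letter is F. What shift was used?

24

From the crib: D(3)−F(5)=-2≡24, so the shift is 24.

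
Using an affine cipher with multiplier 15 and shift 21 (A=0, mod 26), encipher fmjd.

f(5): 15·5+21=96≡18 → s
m(12): 15·12+21=201≡19 → t
j(9): 15·9+21=156≡0 → a
d(3): 15·3+21=66≡14 → o

stao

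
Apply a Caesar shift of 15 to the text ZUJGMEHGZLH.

Z(25): 25+15=40≡14 → O
U(20): 20+15=35≡9 → J
J(9): 9+15=24 → Y
G(6): 6+15=21 → V
M(12): 12+15=27≡1 → B
E(4): 4+15=19 → T
H(7): 7+15=22 → W
G(6): 6+15=21 → V
Z(25): 25+15=40≡14 → O
L(11): 11+15=26≡0 → A
H(7): 7+15=22 → W

OJYVBTWVOAW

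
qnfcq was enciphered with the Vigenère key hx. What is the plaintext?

jqyfj

Repeat the key across the ciphertext: hxhxh
q(16)−h(7): 9 → j
n(13)−x(23): -10≡16 → q
f(5)−h(7): -2≡24 → y
c(2)−x(23): -21≡5 → f
q(16)−h(7): 9 → j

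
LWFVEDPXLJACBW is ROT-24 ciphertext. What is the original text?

L(11): 11−24=-13≡13 → N
W(22): 22−24=-2≡24 → Y
F(5): 5−24=-19≡7 → H
V(21): 21−24=-3≡23 → X
E(4): 4−24=-20≡6 → G
D(3): 3−24=-21≡5 → F
P(15): 15−24=-9≡17 → R
X(23): 23−24=-1≡25 → Z
L(11): 11−24=-13≡13 → N
J(9): 9−24=-15≡11 → L
A(0): 0−24=-24≡2 → C
C(2): 2−24=-22≡4 → E
B(1): 1−24=-23≡3 → D
W(22): 22−24=-2≡24 → Y

NYHXGFRZNLCEDY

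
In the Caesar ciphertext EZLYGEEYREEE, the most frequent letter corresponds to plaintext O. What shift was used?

The most frequent ciphertext letter is E (appears 6 times).
E is position 4; O is position 14.
Shift = -10≡16.

16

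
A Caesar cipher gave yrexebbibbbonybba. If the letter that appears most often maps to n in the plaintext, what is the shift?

The most frequent ciphertext letter is b (appears 7 times).
b is position 1; n is position 13.
Shift = -12≡14.

14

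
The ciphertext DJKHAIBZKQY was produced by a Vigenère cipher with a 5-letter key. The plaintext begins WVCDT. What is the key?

Subtract each crib letter from the matching ciphertext letter (mod 26):
D(3)−W(22)=-19≡7 → H
J(9)−V(21)=-12≡14 → O
K(10)−C(2)=8 → I
H(7)−D(3)=4 → E
A(0)−T(19)=-19≡7 → H

HOIEH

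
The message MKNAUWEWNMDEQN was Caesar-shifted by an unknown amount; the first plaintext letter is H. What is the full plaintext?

HFIVPRZRIHYZLI

From the crib: M(12)−H(7)=5, so the shift is 5.
Subtract 5 from each ciphertext letter:
M(12): 12−5=7 → H
K(10): 10−5=5 → F
N(13): 13−5=8 → I
A(0): 0−5=-5≡21 → V
U(20): 20−5=15 → P
W(22): 22−5=17 → R
E(4): 4−5=-1≡25 → Z
W(22): 22−5=17 → R
N(13): 13−5=8 → I
M(12): 12−5=7 → H
D(3): 3−5=-2≡24 → Y
E(4): 4−5=-1≡25 → Z
Q(16): 16−5=11 → L
N(13): 13−5=8 → I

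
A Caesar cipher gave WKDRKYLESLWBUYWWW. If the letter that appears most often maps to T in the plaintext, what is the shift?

3

The most frequent ciphertext letter is W (appears 5 times).
W is position 22; T is position 19.
Shift = 3.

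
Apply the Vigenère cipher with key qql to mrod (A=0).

Repeat the key across the message: qqlq
m(12)+q(16): 28≡2 → c
r(17)+q(16): 33≡7 → h
o(14)+l(11): 25 → z
d(3)+q(16): 19 → t

chzt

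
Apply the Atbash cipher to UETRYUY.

U(20) → F(5)
E(4) → V(21)
T(19) → G(6)
R(17) → I(8)
Y(24) → B(1)
U(20) → F(5)
Y(24) → B(1)

FVGIBFB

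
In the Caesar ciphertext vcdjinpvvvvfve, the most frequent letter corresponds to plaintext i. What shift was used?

The most frequent ciphertext letter is v (appears 6 times).
v is position 21; i is position 8.
Shift = 13.

13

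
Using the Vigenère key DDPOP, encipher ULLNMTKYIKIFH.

Repeat the key across the message: DDPOPDDPOPDDP
U(20)+D(3): 23 → X
L(11)+D(3): 14 → O
L(11)+P(15): 26≡0 → A
N(13)+O(14): 27≡1 → B
M(12)+P(15): 27≡1 → B
T(19)+D(3): 22 → W
K(10)+D(3): 13 → N
Y(24)+P(15): 39≡13 → N
I(8)+O(14): 22 → W
K(10)+P(15): 25 → Z
I(8)+D(3): 11 → L
F(5)+D(3): 8 → I
H(7)+P(15): 22 → W

XOABBWNNWZLIW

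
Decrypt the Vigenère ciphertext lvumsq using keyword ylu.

Repeat the key across the ciphertext: yluylu
l(11)−y(24): -13≡13 → n
v(21)−l(11): 10 → k
u(20)−u(20): 0 → a
m(12)−y(24): -12≡14 → o
s(18)−l(11): 7 → h
q(16)−u(20): -4≡22 → w

nkaohw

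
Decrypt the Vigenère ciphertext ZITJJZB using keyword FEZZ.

UEUKEVC

Repeat the key across the ciphertext: FEZZFEZ
Z(25)−F(5): 20 → U
I(8)−E(4): 4 → E
T(19)−Z(25): -6≡20 → U
J(9)−Z(25): -16≡10 → K
J(9)−F(5): 4 → E
Z(25)−E(4): 21 → V
B(1)−Z(25): -24≡2 → C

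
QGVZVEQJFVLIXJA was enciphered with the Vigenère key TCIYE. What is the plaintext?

XENBRLOBHRSGPLW

Repeat the key across the ciphertext: TCIYETCIYETCIYE
Q(16)−T(19): -3≡23 → X
G(6)−C(2): 4 → E
V(21)−I(8): 13 → N
Z(25)−Y(24): 1 → B
V(21)−E(4): 17 → R
E(4)−T(19): -15≡11 → L
Q(16)−C(2): 14 → O
J(9)−I(8): 1 → B
F(5)−Y(24): -19≡7 → H
V(21)−E(4): 17 → R
L(11)−T(19): -8≡18 → S
I(8)−C(2): 6 → G
X(23)−I(8): 15 → P
J(9)−Y(24): -15≡11 → L
A(0)−E(4): -4≡22 → W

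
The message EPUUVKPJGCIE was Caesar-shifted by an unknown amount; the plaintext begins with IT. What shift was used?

22

From the crib: E(4)−I(8)=-4≡22, so the shift is 22.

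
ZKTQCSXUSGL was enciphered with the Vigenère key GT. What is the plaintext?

TRNXWZRBMNF

Repeat the key across the ciphertext: GTGTGTGTGTG
Z(25)−G(6): 19 → T
K(10)−T(19): -9≡17 → R
T(19)−G(6): 13 → N
Q(16)−T(19): -3≡23 → X
C(2)−G(6): -4≡22 → W
S(18)−T(19): -1≡25 → Z
X(23)−G(6): 17 → R
U(20)−T(19): 1 → B
S(18)−G(6): 12 → M
G(6)−T(19): -13≡13 → N
L(11)−G(6): 5 → F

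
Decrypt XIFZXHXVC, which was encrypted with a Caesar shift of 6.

RCZTRBRPW

X(23): 23−6=17 → R
I(8): 8−6=2 → C
F(5): 5−6=-1≡25 → Z
Z(25): 25−6=19 → T
X(23): 23−6=17 → R
H(7): 7−6=1 → B
X(23): 23−6=17 → R
V(21): 21−6=15 → P
C(2): 2−6=-4≡22 → W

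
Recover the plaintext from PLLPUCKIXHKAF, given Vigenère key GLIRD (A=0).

JADYRWZAGEEPX

Repeat the key across the ciphertext: GLIRDGLIRDGLI
P(15)−G(6): 9 → J
L(11)−L(11): 0 → A
L(11)−I(8): 3 → D
P(15)−R(17): -2≡24 → Y
U(20)−D(3): 17 → R
C(2)−G(6): -4≡22 → W
K(10)−L(11): -1≡25 → Z
I(8)−I(8): 0 → A
X(23)−R(17): 6 → G
H(7)−D(3): 4 → E
K(10)−G(6): 4 → E
A(0)−L(11): -11≡15 → P
F(5)−I(8): -3≡23 → X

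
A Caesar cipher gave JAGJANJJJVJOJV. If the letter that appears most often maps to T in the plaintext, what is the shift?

The most frequent ciphertext letter is J (appears 7 times).
J is position 9; T is position 19.
Shift = -10≡16.

16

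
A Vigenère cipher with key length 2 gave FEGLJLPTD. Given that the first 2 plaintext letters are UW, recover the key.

LI

Subtract each crib letter from the matching ciphertext letter (mod 26):
F(5)−U(20)=-15≡11 → L
E(4)−W(22)=-18≡8 → I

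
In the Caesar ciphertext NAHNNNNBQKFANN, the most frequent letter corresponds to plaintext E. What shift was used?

9

The most frequent ciphertext letter is N (appears 7 times).
N is position 13; E is position 4.
Shift = 9.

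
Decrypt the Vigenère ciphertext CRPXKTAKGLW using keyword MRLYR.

QAEZTHJZIUK

Repeat the key across the ciphertext: MRLYRMRLYRM
C(2)−M(12): -10≡16 → Q
R(17)−R(17): 0 → A
P(15)−L(11): 4 → E
X(23)−Y(24): -1≡25 → Z
K(10)−R(17): -7≡19 → T
T(19)−M(12): 7 → H
A(0)−R(17): -17≡9 → J
K(10)−L(11): -1≡25 → Z
G(6)−Y(24): -18≡8 → I
L(11)−R(17): -6≡20 → U
W(22)−M(12): 10 → K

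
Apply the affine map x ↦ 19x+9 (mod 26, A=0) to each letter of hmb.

mdc

h(7): 19·7+9=142≡12 → m
m(12): 19·12+9=237≡3 → d
b(1): 19·1+9=28≡2 → c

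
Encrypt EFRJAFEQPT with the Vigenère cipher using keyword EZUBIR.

IELKIWIPJU

Repeat the key across the message: EZUBIREZUB
E(4)+E(4): 8 → I
F(5)+Z(25): 30≡4 → E
R(17)+U(20): 37≡11 → L
J(9)+B(1): 10 → K
A(0)+I(8): 8 → I
F(5)+R(17): 22 → W
E(4)+E(4): 8 → I
Q(16)+Z(25): 41≡15 → P
P(15)+U(20): 35≡9 → J
T(19)+B(1): 20 → U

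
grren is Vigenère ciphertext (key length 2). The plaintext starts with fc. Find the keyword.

Subtract each crib letter from the matching ciphertext letter (mod 26):
g(6)−f(5)=1 → b
r(17)−c(2)=15 → p

bp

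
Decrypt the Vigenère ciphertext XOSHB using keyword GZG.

Repeat the key across the ciphertext: GZGGZ
X(23)−G(6): 17 → R
O(14)−Z(25): -11≡15 → P
S(18)−G(6): 12 → M
H(7)−G(6): 1 → B
B(1)−Z(25): -24≡2 → C

RPMBC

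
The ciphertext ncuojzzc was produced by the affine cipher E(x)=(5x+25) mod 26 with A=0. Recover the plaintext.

The inverse of 5 mod 26 is 21, since 5·21=105≡1. Apply D(y)=21·(y−25) mod 26:
n(13): 21·(13−25)=-252≡8 → i
c(2): 21·(2−25)=-483≡11 → l
u(20): 21·(20−25)=-105≡25 → z
o(14): 21·(14−25)=-231≡3 → d
j(9): 21·(9−25)=-336≡2 → c
z(25): 21·(25−25)=0 → a
z(25): 21·(25−25)=0 → a
c(2): 21·(2−25)=-483≡11 → l

ilzdcaal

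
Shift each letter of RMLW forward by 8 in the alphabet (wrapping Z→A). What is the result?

ZUTE

R(17): 17+8=25 → Z
M(12): 12+8=20 → U
L(11): 11+8=19 → T
W(22): 22+8=30≡4 → E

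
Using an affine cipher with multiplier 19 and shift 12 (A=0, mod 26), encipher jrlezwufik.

bxnktocdiu

j(9): 19·9+12=183≡1 → b
r(17): 19·17+12=335≡23 → x
l(11): 19·11+12=221≡13 → n
e(4): 19·4+12=88≡10 → k
z(25): 19·25+12=487≡19 → t
w(22): 19·22+12=430≡14 → o
u(20): 19·20+12=392≡2 → c
f(5): 19·5+12=107≡3 → d
i(8): 19·8+12=164≡8 → i
k(10): 19·10+12=202≡20 → u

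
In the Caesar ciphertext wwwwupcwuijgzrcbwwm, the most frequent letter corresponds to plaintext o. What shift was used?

8

The most frequent ciphertext letter is w (appears 7 times).
w is position 22; o is position 14.
Shift = 8.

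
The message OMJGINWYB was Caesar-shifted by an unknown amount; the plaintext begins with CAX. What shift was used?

12

From the crib: O(14)−C(2)=12, so the shift is 12.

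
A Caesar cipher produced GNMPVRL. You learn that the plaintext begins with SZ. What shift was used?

14

From the crib: G(6)−S(18)=-12≡14, so the shift is 14.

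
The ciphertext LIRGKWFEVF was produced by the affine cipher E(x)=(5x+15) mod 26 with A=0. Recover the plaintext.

UJQTZRYDWY

The inverse of 5 mod 26 is 21, since 5·21=105≡1. Apply D(y)=21·(y−15) mod 26:
L(11): 21·(11−15)=-84≡20 → U
I(8): 21·(8−15)=-147≡9 → J
R(17): 21·(17−15)=42≡16 → Q
G(6): 21·(6−15)=-189≡19 → T
K(10): 21·(10−15)=-105≡25 → Z
W(22): 21·(22−15)=147≡17 → R
F(5): 21·(5−15)=-210≡24 → Y
E(4): 21·(4−15)=-231≡3 → D
V(21): 21·(21−15)=126≡22 → W
F(5): 21·(5−15)=-210≡24 → Y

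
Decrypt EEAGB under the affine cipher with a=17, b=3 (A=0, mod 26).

The inverse of 17 mod 26 is 23, since 17·23=391≡1. Apply D(y)=23·(y−3) mod 26:
E(4): 23·(4−3)=23 → X
E(4): 23·(4−3)=23 → X
A(0): 23·(0−3)=-69≡9 → J
G(6): 23·(6−3)=69≡17 → R
B(1): 23·(1−3)=-46≡6 → G

XXJRG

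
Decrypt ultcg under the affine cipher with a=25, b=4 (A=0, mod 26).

ktlcy

The inverse of 25 mod 26 is 25, since 25·25=625≡1. Apply D(y)=25·(y−4) mod 26:
u(20): 25·(20−4)=400≡10 → k
l(11): 25·(11−4)=175≡19 → t
t(19): 25·(19−4)=375≡11 → l
c(2): 25·(2−4)=-50≡2 → c
g(6): 25·(6−4)=50≡24 → y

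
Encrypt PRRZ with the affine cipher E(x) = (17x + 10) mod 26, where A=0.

FNNT

P(15): 17·15+10=265≡5 → F
R(17): 17·17+10=299≡13 → N
R(17): 17·17+10=299≡13 → N
Z(25): 17·25+10=435≡19 → T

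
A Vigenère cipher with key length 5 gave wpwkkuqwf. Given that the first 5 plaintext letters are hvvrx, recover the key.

Subtract each crib letter from the matching ciphertext letter (mod 26):
w(22)−h(7)=15 → p
p(15)−v(21)=-6≡20 → u
w(22)−v(21)=1 → b
k(10)−r(17)=-7≡19 → t
k(10)−x(23)=-13≡13 → n

pubtn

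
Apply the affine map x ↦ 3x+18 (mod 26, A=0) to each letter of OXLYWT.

IJZMGX

O(14): 3·14+18=60≡8 → I
X(23): 3·23+18=87≡9 → J
L(11): 3·11+18=51≡25 → Z
Y(24): 3·24+18=90≡12 → M
W(22): 3·22+18=84≡6 → G
T(19): 3·19+18=75≡23 → X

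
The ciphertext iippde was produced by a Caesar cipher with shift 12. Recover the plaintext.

wwddrs

i(8): 8−12=-4≡22 → w
i(8): 8−12=-4≡22 → w
p(15): 15−12=3 → d
p(15): 15−12=3 → d
d(3): 3−12=-9≡17 → r
e(4): 4−12=-8≡18 → s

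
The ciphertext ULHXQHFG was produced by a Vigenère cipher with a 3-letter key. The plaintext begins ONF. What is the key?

Subtract each crib letter from the matching ciphertext letter (mod 26):
U(20)−O(14)=6 → G
L(11)−N(13)=-2≡24 → Y
H(7)−F(5)=2 → C

GYC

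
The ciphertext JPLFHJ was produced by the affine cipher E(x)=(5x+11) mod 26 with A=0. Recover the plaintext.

KGAEUK

The inverse of 5 mod 26 is 21, since 5·21=105≡1. Apply D(y)=21·(y−11) mod 26:
J(9): 21·(9−11)=-42≡10 → K
P(15): 21·(15−11)=84≡6 → G
L(11): 21·(11−11)=0 → A
F(5): 21·(5−11)=-126≡4 → E
H(7): 21·(7−11)=-84≡20 → U
J(9): 21·(9−11)=-42≡10 → K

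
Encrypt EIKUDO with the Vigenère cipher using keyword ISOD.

MAYXLG

Repeat the key across the message: ISODIS
E(4)+I(8): 12 → M
I(8)+S(18): 26≡0 → A
K(10)+O(14): 24 → Y
U(20)+D(3): 23 → X
D(3)+I(8): 11 → L
O(14)+S(18): 32≡6 → G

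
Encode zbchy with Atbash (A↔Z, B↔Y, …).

z(25) → a(0)
b(1) → y(24)
c(2) → x(23)
h(7) → s(18)
y(24) → b(1)

ayxsb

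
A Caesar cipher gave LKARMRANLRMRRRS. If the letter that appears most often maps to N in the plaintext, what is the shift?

4

The most frequent ciphertext letter is R (appears 6 times).
R is position 17; N is position 13.
Shift = 4.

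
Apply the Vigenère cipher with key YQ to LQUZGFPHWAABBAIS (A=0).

JGSPEVNXUQYRZQGI

Repeat the key across the message: YQYQYQYQYQYQYQYQ
L(11)+Y(24): 35≡9 → J
Q(16)+Q(16): 32≡6 → G
U(20)+Y(24): 44≡18 → S
Z(25)+Q(16): 41≡15 → P
G(6)+Y(24): 30≡4 → E
F(5)+Q(16): 21 → V
P(15)+Y(24): 39≡13 → N
H(7)+Q(16): 23 → X
W(22)+Y(24): 46≡20 → U
A(0)+Q(16): 16 → Q
A(0)+Y(24): 24 → Y
B(1)+Q(16): 17 → R
B(1)+Y(24): 25 → Z
A(0)+Q(16): 16 → Q
I(8)+Y(24): 32≡6 → G
S(18)+Q(16): 34≡8 → I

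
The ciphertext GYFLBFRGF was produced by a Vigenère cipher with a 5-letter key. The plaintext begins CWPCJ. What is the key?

Subtract each crib letter from the matching ciphertext letter (mod 26):
G(6)−C(2)=4 → E
Y(24)−W(22)=2 → C
F(5)−P(15)=-10≡16 → Q
L(11)−C(2)=9 → J
B(1)−J(9)=-8≡18 → S

ECQJS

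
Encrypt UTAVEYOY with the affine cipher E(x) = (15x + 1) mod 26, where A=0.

U(20): 15·20+1=301≡15 → P
T(19): 15·19+1=286≡0 → A
A(0): 15·0+1=1 → B
V(21): 15·21+1=316≡4 → E
E(4): 15·4+1=61≡9 → J
Y(24): 15·24+1=361≡23 → X
O(14): 15·14+1=211≡3 → D
Y(24): 15·24+1=361≡23 → X

PABEJXDX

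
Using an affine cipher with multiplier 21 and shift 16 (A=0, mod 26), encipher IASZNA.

I(8): 21·8+16=184≡2 → C
A(0): 21·0+16=16 → Q
S(18): 21·18+16=394≡4 → E
Z(25): 21·25+16=541≡21 → V
N(13): 21·13+16=289≡3 → D
A(0): 21·0+16=16 → Q

CQEVDQ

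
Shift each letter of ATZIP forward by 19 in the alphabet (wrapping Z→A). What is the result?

A(0): 0+19=19 → T
T(19): 19+19=38≡12 → M
Z(25): 25+19=44≡18 → S
I(8): 8+19=27≡1 → B
P(15): 15+19=34≡8 → I

TMSBI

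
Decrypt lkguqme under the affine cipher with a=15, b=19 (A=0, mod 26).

The inverse of 15 mod 26 is 7, since 15·7=105≡1. Apply D(y)=7·(y−19) mod 26:
l(11): 7·(11−19)=-56≡22 → w
k(10): 7·(10−19)=-63≡15 → p
g(6): 7·(6−19)=-91≡13 → n
u(20): 7·(20−19)=7 → h
q(16): 7·(16−19)=-21≡5 → f
m(12): 7·(12−19)=-49≡3 → d
e(4): 7·(4−19)=-105≡25 → z

wpnhfdz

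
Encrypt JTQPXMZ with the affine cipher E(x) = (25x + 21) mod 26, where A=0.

J(9): 25·9+21=246≡12 → M
T(19): 25·19+21=496≡2 → C
Q(16): 25·16+21=421≡5 → F
P(15): 25·15+21=396≡6 → G
X(23): 25·23+21=596≡24 → Y
M(12): 25·12+21=321≡9 → J
Z(25): 25·25+21=646≡22 → W

MCFGYJW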